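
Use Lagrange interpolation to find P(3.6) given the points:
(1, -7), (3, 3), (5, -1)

Lagrange interpolation formula:
P(x) = Σ yᵢ × Lᵢ(x)
where Lᵢ(x) = Π_{j≠i} (x - xⱼ)/(xᵢ - xⱼ)

L_0(3.6) = (3.6 - 3)/(1 - 3) × (3.6 - 5)/(1 - 5) = -0.105000
L_1(3.6) = (3.6 - 1)/(3 - 1) × (3.6 - 5)/(3 - 5) = 0.910000
L_2(3.6) = (3.6 - 1)/(5 - 1) × (3.6 - 3)/(5 - 3) = 0.195000

P(3.6) = (-7)×L_0(3.6) + 3×L_1(3.6) + (-1)×L_2(3.6)
P(3.6) = 3.270000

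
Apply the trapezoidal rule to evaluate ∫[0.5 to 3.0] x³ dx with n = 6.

f(x) = x³
a = 0.5, b = 3.0, n = 6
h = (b - a)/n = 0.416667

Trapezoidal rule: (h/2)[f(x₀) + 2f(x₁) + 2f(x₂) + ... + f(xₙ)]

x_0 = 0.5000, f(x_0) = 0.125000, coefficient = 1
x_1 = 0.9167, f(x_1) = 0.770255, coefficient = 2
x_2 = 1.3333, f(x_2) = 2.370370, coefficient = 2
x_3 = 1.7500, f(x_3) = 5.359375, coefficient = 2
x_4 = 2.1667, f(x_4) = 10.171296, coefficient = 2
x_5 = 2.5833, f(x_5) = 17.240162, coefficient = 2
x_6 = 3.0000, f(x_6) = 27.000000, coefficient = 1

I ≈ (0.416667/2) × 98.947917 = 20.614149
Exact value: 20.234375
Error: 0.379774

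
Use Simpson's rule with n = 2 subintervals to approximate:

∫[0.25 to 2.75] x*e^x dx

f(x) = x*e^x
a = 0.25, b = 2.75, n = 2
h = (b - a)/n = 1.250000

Simpson's rule: (h/3)[f(x₀) + 4f(x₁) + 2f(x₂) + ... + f(xₙ)]

x_0 = 0.2500, f(x_0) = 0.321006, coefficient = 1
x_1 = 1.5000, f(x_1) = 6.722534, coefficient = 4
x_2 = 2.7500, f(x_2) = 43.017238, coefficient = 1

I ≈ (1.250000/3) × 70.228378 = 29.261824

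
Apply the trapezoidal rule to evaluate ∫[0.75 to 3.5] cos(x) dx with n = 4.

f(x) = cos(x)
a = 0.75, b = 3.5, n = 4
h = (b - a)/n = 0.687500

Trapezoidal rule: (h/2)[f(x₀) + 2f(x₁) + 2f(x₂) + ... + f(xₙ)]

x_0 = 0.7500, f(x_0) = 0.731689, coefficient = 1
x_1 = 1.4375, f(x_1) = 0.132902, coefficient = 2
x_2 = 2.1250, f(x_2) = -0.526266, coefficient = 2
x_3 = 2.8125, f(x_3) = -0.946336, coefficient = 2
x_4 = 3.5000, f(x_4) = -0.936457, coefficient = 1

I ≈ (0.687500/2) × -2.884169 = -0.991433
Exact value: -1.032422
Error: 0.040989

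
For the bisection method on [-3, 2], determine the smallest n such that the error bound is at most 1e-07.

We need (b-a)/2^n ≤ 1e-07
(2 - (-3))/2^n ≤ 1e-07
5/2^n ≤ 1e-07
2^n ≥ 50000000
n ≥ log₂(50000000) = 25.58
n ≥ 26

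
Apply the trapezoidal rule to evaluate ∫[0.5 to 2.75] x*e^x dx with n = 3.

f(x) = x*e^x
a = 0.5, b = 2.75, n = 3
h = (b - a)/n = 0.750000

Trapezoidal rule: (h/2)[f(x₀) + 2f(x₁) + 2f(x₂) + ... + f(xₙ)]

x_0 = 0.5000, f(x_0) = 0.824361, coefficient = 1
x_1 = 1.2500, f(x_1) = 4.362929, coefficient = 2
x_2 = 2.0000, f(x_2) = 14.778112, coefficient = 2
x_3 = 2.7500, f(x_3) = 43.017238, coefficient = 1

I ≈ (0.750000/2) × 82.123680 = 30.796380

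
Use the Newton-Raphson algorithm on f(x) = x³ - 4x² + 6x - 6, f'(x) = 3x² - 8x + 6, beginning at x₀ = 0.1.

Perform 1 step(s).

f(x) = x³ - 4x² + 6x - 6
f'(x) = 3x² - 8x + 6
x₀ = 0.1

Newton-Raphson formula: x_{n+1} = x_n - f(x_n)/f'(x_n)

Iteration 1:
  f(0.100000) = -5.439000
  f'(0.100000) = 5.230000
  x_1 = 0.100000 - (-5.439000)/5.230000 = 1.139962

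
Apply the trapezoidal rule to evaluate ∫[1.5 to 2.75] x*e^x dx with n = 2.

f(x) = x*e^x
a = 1.5, b = 2.75, n = 2
h = (b - a)/n = 0.625000

Trapezoidal rule: (h/2)[f(x₀) + 2f(x₁) + 2f(x₂) + ... + f(xₙ)]

x_0 = 1.5000, f(x_0) = 6.722534, coefficient = 1
x_1 = 2.1250, f(x_1) = 17.792407, coefficient = 2
x_2 = 2.7500, f(x_2) = 43.017238, coefficient = 1

I ≈ (0.625000/2) × 85.324586 = 26.663933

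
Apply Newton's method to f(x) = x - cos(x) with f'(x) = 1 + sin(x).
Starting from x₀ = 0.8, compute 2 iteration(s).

f(x) = x - cos(x)
f'(x) = 1 + sin(x)
x₀ = 0.8

Newton-Raphson formula: x_{n+1} = x_n - f(x_n)/f'(x_n)

Iteration 1:
  f(0.800000) = 0.103293
  f'(0.800000) = 1.717356
  x_1 = 0.800000 - 0.103293/1.717356 = 0.739853
Iteration 2:
  f(0.739853) = 0.001286
  f'(0.739853) = 1.674180
  x_2 = 0.739853 - 0.001286/1.674180 = 0.739085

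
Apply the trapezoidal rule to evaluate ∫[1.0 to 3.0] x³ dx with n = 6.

f(x) = x³
a = 1.0, b = 3.0, n = 6
h = (b - a)/n = 0.333333

Trapezoidal rule: (h/2)[f(x₀) + 2f(x₁) + 2f(x₂) + ... + f(xₙ)]

x_0 = 1.0000, f(x_0) = 1.000000, coefficient = 1
x_1 = 1.3333, f(x_1) = 2.370370, coefficient = 2
x_2 = 1.6667, f(x_2) = 4.629630, coefficient = 2
x_3 = 2.0000, f(x_3) = 8.000000, coefficient = 2
x_4 = 2.3333, f(x_4) = 12.703704, coefficient = 2
x_5 = 2.6667, f(x_5) = 18.962963, coefficient = 2
x_6 = 3.0000, f(x_6) = 27.000000, coefficient = 1

I ≈ (0.333333/2) × 121.333333 = 20.222222
Exact value: 20.000000
Error: 0.222222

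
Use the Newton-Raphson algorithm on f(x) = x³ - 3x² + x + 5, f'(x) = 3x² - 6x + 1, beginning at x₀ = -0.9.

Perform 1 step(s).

f(x) = x³ - 3x² + x + 5
f'(x) = 3x² - 6x + 1
x₀ = -0.9

Newton-Raphson formula: x_{n+1} = x_n - f(x_n)/f'(x_n)

Iteration 1:
  f(-0.900000) = 0.941000
  f'(-0.900000) = 8.830000
  x_1 = -0.900000 - 0.941000/8.830000 = -1.006569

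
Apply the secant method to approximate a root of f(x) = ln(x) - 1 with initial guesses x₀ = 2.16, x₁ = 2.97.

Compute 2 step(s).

f(x) = ln(x) - 1
x₀ = 2.16, x₁ = 2.97

Secant formula: x_{n+1} = x_n - f(x_n)(x_n - x_{n-1})/(f(x_n) - f(x_{n-1}))

Iteration 1:
  f(2.160000) = -0.229892
  f(2.970000) = 0.088562
  x_2 = 2.970000 - 0.088562×(2.970000 - 2.160000)/(0.088562 - (-0.229892))
       = 2.744739
Iteration 2:
  f(2.970000) = 0.088562
  f(2.744739) = 0.009686
  x_3 = 2.744739 - 0.009686×(2.744739 - 2.970000)/(0.009686 - 0.088562)
       = 2.717077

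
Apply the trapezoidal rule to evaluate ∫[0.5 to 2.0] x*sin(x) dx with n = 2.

f(x) = x*sin(x)
a = 0.5, b = 2.0, n = 2
h = (b - a)/n = 0.750000

Trapezoidal rule: (h/2)[f(x₀) + 2f(x₁) + 2f(x₂) + ... + f(xₙ)]

x_0 = 0.5000, f(x_0) = 0.239713, coefficient = 1
x_1 = 1.2500, f(x_1) = 1.186231, coefficient = 2
x_2 = 2.0000, f(x_2) = 1.818595, coefficient = 1

I ≈ (0.750000/2) × 4.430769 = 1.661538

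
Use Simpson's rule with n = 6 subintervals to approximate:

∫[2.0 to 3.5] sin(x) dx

f(x) = sin(x)
a = 2.0, b = 3.5, n = 6
h = (b - a)/n = 0.250000

Simpson's rule: (h/3)[f(x₀) + 4f(x₁) + 2f(x₂) + ... + f(xₙ)]

x_0 = 2.0000, f(x_0) = 0.909297, coefficient = 1
x_1 = 2.2500, f(x_1) = 0.778073, coefficient = 4
x_2 = 2.5000, f(x_2) = 0.598472, coefficient = 2
x_3 = 2.7500, f(x_3) = 0.381661, coefficient = 4
x_4 = 3.0000, f(x_4) = 0.141120, coefficient = 2
x_5 = 3.2500, f(x_5) = -0.108195, coefficient = 4
x_6 = 3.5000, f(x_6) = -0.350783, coefficient = 1

I ≈ (0.250000/3) × 6.243855 = 0.520321
Exact value: 0.520310
Error: 0.000011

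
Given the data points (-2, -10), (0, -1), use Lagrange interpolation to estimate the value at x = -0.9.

Lagrange interpolation formula:
P(x) = Σ yᵢ × Lᵢ(x)
where Lᵢ(x) = Π_{j≠i} (x - xⱼ)/(xᵢ - xⱼ)

L_0(-0.9) = (-0.9 - 0)/(-2 - 0) = 0.450000
L_1(-0.9) = (-0.9 - (-2))/(0 - (-2)) = 0.550000

P(-0.9) = (-10)×L_0(-0.9) + (-1)×L_1(-0.9)
P(-0.9) = -5.050000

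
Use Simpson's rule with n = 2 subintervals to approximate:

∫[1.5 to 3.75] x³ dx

f(x) = x³
a = 1.5, b = 3.75, n = 2
h = (b - a)/n = 1.125000

Simpson's rule: (h/3)[f(x₀) + 4f(x₁) + 2f(x₂) + ... + f(xₙ)]

x_0 = 1.5000, f(x_0) = 3.375000, coefficient = 1
x_1 = 2.6250, f(x_1) = 18.087891, coefficient = 4
x_2 = 3.7500, f(x_2) = 52.734375, coefficient = 1

I ≈ (1.125000/3) × 128.460938 = 48.172852
Exact value: 48.172852
Error: 0.000000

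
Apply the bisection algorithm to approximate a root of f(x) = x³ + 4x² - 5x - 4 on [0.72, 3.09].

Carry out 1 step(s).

f(x) = x³ + 4x² - 5x - 4
Initial interval: [0.72, 3.09]

Iteration 1:
  c_1 = (0.720000 + 3.090000)/2 = 1.905000
  f(c_1) = f(1.905000) = 7.904393
  f(a) × f(c) < 0, new interval: [0.720000, 1.905000]

After 1 iteration(s), the approximation is c_1 = 1.905000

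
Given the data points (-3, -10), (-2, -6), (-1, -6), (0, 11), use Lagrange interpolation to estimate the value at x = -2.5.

Lagrange interpolation formula:
P(x) = Σ yᵢ × Lᵢ(x)
where Lᵢ(x) = Π_{j≠i} (x - xⱼ)/(xᵢ - xⱼ)

L_0(-2.5) = (-2.5 - (-2))/(-3 - (-2)) × (-2.5 - (-1))/(-3 - (-1)) × (-2.5 - 0)/(-3 - 0) = 0.312500
L_1(-2.5) = (-2.5 - (-3))/(-2 - (-3)) × (-2.5 - (-1))/(-2 - (-1)) × (-2.5 - 0)/(-2 - 0) = 0.937500
L_2(-2.5) = (-2.5 - (-3))/(-1 - (-3)) × (-2.5 - (-2))/(-1 - (-2)) × (-2.5 - 0)/(-1 - 0) = -0.312500
L_3(-2.5) = (-2.5 - (-3))/(0 - (-3)) × (-2.5 - (-2))/(0 - (-2)) × (-2.5 - (-1))/(0 - (-1)) = 0.062500

P(-2.5) = (-10)×L_0(-2.5) + (-6)×L_1(-2.5) + (-6)×L_2(-2.5) + 11×L_3(-2.5)
P(-2.5) = -6.187500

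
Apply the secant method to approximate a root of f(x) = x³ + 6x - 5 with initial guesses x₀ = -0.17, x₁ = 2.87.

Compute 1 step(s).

f(x) = x³ + 6x - 5
x₀ = -0.17, x₁ = 2.87

Secant formula: x_{n+1} = x_n - f(x_n)(x_n - x_{n-1})/(f(x_n) - f(x_{n-1}))

Iteration 1:
  f(-0.170000) = -6.024913
  f(2.870000) = 35.859903
  x_2 = 2.870000 - 35.859903×(2.870000 - (-0.170000))/(35.859903 - (-6.024913))
       = 0.267288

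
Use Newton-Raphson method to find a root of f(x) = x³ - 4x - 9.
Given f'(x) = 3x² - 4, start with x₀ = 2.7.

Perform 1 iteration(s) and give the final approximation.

f(x) = x³ - 4x - 9
f'(x) = 3x² - 4
x₀ = 2.7

Newton-Raphson formula: x_{n+1} = x_n - f(x_n)/f'(x_n)

Iteration 1:
  f(2.700000) = -0.117000
  f'(2.700000) = 17.870000
  x_1 = 2.700000 - (-0.117000)/17.870000 = 2.706547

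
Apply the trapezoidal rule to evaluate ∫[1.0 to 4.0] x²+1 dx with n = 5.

f(x) = x²+1
a = 1.0, b = 4.0, n = 5
h = (b - a)/n = 0.600000

Trapezoidal rule: (h/2)[f(x₀) + 2f(x₁) + 2f(x₂) + ... + f(xₙ)]

x_0 = 1.0000, f(x_0) = 2.000000, coefficient = 1
x_1 = 1.6000, f(x_1) = 3.560000, coefficient = 2
x_2 = 2.2000, f(x_2) = 5.840000, coefficient = 2
x_3 = 2.8000, f(x_3) = 8.840000, coefficient = 2
x_4 = 3.4000, f(x_4) = 12.560000, coefficient = 2
x_5 = 4.0000, f(x_5) = 17.000000, coefficient = 1

I ≈ (0.600000/2) × 80.600000 = 24.180000
Exact value: 24.000000
Error: 0.180000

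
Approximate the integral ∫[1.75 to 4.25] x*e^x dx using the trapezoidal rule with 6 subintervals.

f(x) = x*e^x
a = 1.75, b = 4.25, n = 6
h = (b - a)/n = 0.416667

Trapezoidal rule: (h/2)[f(x₀) + 2f(x₁) + 2f(x₂) + ... + f(xₙ)]

x_0 = 1.7500, f(x_0) = 10.070555, coefficient = 1
x_1 = 2.1667, f(x_1) = 18.913133, coefficient = 2
x_2 = 2.5833, f(x_2) = 34.206439, coefficient = 2
x_3 = 3.0000, f(x_3) = 60.256611, coefficient = 2
x_4 = 3.4167, f(x_4) = 104.097929, coefficient = 2
x_5 = 3.8333, f(x_5) = 177.162622, coefficient = 2
x_6 = 4.2500, f(x_6) = 297.948002, coefficient = 1

I ≈ (0.416667/2) × 1097.292025 = 228.602505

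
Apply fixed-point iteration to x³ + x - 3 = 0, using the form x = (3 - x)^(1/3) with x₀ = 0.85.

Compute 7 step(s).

Equation: x³ + x - 3 = 0
Fixed-point form: x = (3 - x)^(1/3)
x₀ = 0.85

x_1 = g(0.850000) = 1.290663
x_2 = g(1.290663) = 1.195664
x_3 = g(1.195664) = 1.217416
x_4 = g(1.217416) = 1.212504
x_5 = g(1.212504) = 1.213617
x_6 = g(1.213617) = 1.213365
x_7 = g(1.213365) = 1.213422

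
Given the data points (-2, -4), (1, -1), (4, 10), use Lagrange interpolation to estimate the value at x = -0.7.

Lagrange interpolation formula:
P(x) = Σ yᵢ × Lᵢ(x)
where Lᵢ(x) = Π_{j≠i} (x - xⱼ)/(xᵢ - xⱼ)

L_0(-0.7) = (-0.7 - 1)/(-2 - 1) × (-0.7 - 4)/(-2 - 4) = 0.443889
L_1(-0.7) = (-0.7 - (-2))/(1 - (-2)) × (-0.7 - 4)/(1 - 4) = 0.678889
L_2(-0.7) = (-0.7 - (-2))/(4 - (-2)) × (-0.7 - 1)/(4 - 1) = -0.122778

P(-0.7) = (-4)×L_0(-0.7) + (-1)×L_1(-0.7) + 10×L_2(-0.7)
P(-0.7) = -3.682222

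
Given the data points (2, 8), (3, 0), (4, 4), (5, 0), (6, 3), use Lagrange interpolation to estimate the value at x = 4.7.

Lagrange interpolation formula:
P(x) = Σ yᵢ × Lᵢ(x)
where Lᵢ(x) = Π_{j≠i} (x - xⱼ)/(xᵢ - xⱼ)

L_0(4.7) = (4.7 - 3)/(2 - 3) × (4.7 - 4)/(2 - 4) × (4.7 - 5)/(2 - 5) × (4.7 - 6)/(2 - 6) = 0.019337
L_1(4.7) = (4.7 - 2)/(3 - 2) × (4.7 - 4)/(3 - 4) × (4.7 - 5)/(3 - 5) × (4.7 - 6)/(3 - 6) = -0.122850
L_2(4.7) = (4.7 - 2)/(4 - 2) × (4.7 - 3)/(4 - 3) × (4.7 - 5)/(4 - 5) × (4.7 - 6)/(4 - 6) = 0.447525
L_3(4.7) = (4.7 - 2)/(5 - 2) × (4.7 - 3)/(5 - 3) × (4.7 - 4)/(5 - 4) × (4.7 - 6)/(5 - 6) = 0.696150
L_4(4.7) = (4.7 - 2)/(6 - 2) × (4.7 - 3)/(6 - 3) × (4.7 - 4)/(6 - 4) × (4.7 - 5)/(6 - 5) = -0.040162

P(4.7) = 8×L_0(4.7) + 0×L_1(4.7) + 4×L_2(4.7) + 0×L_3(4.7) + 3×L_4(4.7)
P(4.7) = 1.824312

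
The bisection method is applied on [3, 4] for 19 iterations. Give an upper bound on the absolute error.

Bisection error bound: |error| ≤ (b-a)/2^n
|error| ≤ (4 - 3)/2^19 = 1/2^19
|error| ≤ 0.0000019073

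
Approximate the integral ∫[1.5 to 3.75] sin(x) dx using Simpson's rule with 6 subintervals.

f(x) = sin(x)
a = 1.5, b = 3.75, n = 6
h = (b - a)/n = 0.375000

Simpson's rule: (h/3)[f(x₀) + 4f(x₁) + 2f(x₂) + ... + f(xₙ)]

x_0 = 1.5000, f(x_0) = 0.997495, coefficient = 1
x_1 = 1.8750, f(x_1) = 0.954086, coefficient = 4
x_2 = 2.2500, f(x_2) = 0.778073, coefficient = 2
x_3 = 2.6250, f(x_3) = 0.493920, coefficient = 4
x_4 = 3.0000, f(x_4) = 0.141120, coefficient = 2
x_5 = 3.3750, f(x_5) = -0.231294, coefficient = 4
x_6 = 3.7500, f(x_6) = -0.571561, coefficient = 1

I ≈ (0.375000/3) × 7.131169 = 0.891396
Exact value: 0.891297
Error: 0.000100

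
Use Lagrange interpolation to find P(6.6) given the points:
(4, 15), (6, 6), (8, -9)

Lagrange interpolation formula:
P(x) = Σ yᵢ × Lᵢ(x)
where Lᵢ(x) = Π_{j≠i} (x - xⱼ)/(xᵢ - xⱼ)

L_0(6.6) = (6.6 - 6)/(4 - 6) × (6.6 - 8)/(4 - 8) = -0.105000
L_1(6.6) = (6.6 - 4)/(6 - 4) × (6.6 - 8)/(6 - 8) = 0.910000
L_2(6.6) = (6.6 - 4)/(8 - 4) × (6.6 - 6)/(8 - 6) = 0.195000

P(6.6) = 15×L_0(6.6) + 6×L_1(6.6) + (-9)×L_2(6.6)
P(6.6) = 2.130000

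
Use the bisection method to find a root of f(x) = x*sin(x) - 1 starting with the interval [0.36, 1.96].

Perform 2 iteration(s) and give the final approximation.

f(x) = x*sin(x) - 1
Initial interval: [0.36, 1.96]

Iteration 1:
  c_1 = (0.360000 + 1.960000)/2 = 1.160000
  f(c_1) = f(1.160000) = 0.063492
  f(a) × f(c) < 0, new interval: [0.360000, 1.160000]
Iteration 2:
  c_2 = (0.360000 + 1.160000)/2 = 0.760000
  f(c_2) = f(0.760000) = -0.476420
  f(a) × f(c) ≥ 0, new interval: [0.760000, 1.160000]

After 2 iteration(s), the approximation is c_2 = 0.760000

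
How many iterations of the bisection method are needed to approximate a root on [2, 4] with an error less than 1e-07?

We need (b-a)/2^n ≤ 1e-07
(4 - 2)/2^n ≤ 1e-07
2/2^n ≤ 1e-07
2^n ≥ 20000000
n ≥ log₂(20000000) = 24.25
n ≥ 25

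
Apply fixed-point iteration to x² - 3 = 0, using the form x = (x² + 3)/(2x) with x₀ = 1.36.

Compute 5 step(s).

Equation: x² - 3 = 0
Fixed-point form: x = (x² + 3)/(2x)
x₀ = 1.36

x_1 = g(1.360000) = 1.782941
x_2 = g(1.782941) = 1.732777
x_3 = g(1.732777) = 1.732051
x_4 = g(1.732051) = 1.732051
x_5 = g(1.732051) = 1.732051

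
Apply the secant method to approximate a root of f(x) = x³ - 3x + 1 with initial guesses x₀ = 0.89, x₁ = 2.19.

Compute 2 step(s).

f(x) = x³ - 3x + 1
x₀ = 0.89, x₁ = 2.19

Secant formula: x_{n+1} = x_n - f(x_n)(x_n - x_{n-1})/(f(x_n) - f(x_{n-1}))

Iteration 1:
  f(0.890000) = -0.965031
  f(2.190000) = 4.933459
  x_2 = 2.190000 - 4.933459×(2.190000 - 0.890000)/(4.933459 - (-0.965031))
       = 1.102688
Iteration 2:
  f(2.190000) = 4.933459
  f(1.102688) = -0.967282
  x_3 = 1.102688 - (-0.967282)×(1.102688 - 2.190000)/(-0.967282 - 4.933459)
       = 1.280927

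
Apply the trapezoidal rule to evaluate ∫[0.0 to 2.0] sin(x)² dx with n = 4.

f(x) = sin(x)²
a = 0.0, b = 2.0, n = 4
h = (b - a)/n = 0.500000

Trapezoidal rule: (h/2)[f(x₀) + 2f(x₁) + 2f(x₂) + ... + f(xₙ)]

x_0 = 0.0000, f(x_0) = 0.000000, coefficient = 1
x_1 = 0.5000, f(x_1) = 0.229849, coefficient = 2
x_2 = 1.0000, f(x_2) = 0.708073, coefficient = 2
x_3 = 1.5000, f(x_3) = 0.994996, coefficient = 2
x_4 = 2.0000, f(x_4) = 0.826822, coefficient = 1

I ≈ (0.500000/2) × 4.692659 = 1.173165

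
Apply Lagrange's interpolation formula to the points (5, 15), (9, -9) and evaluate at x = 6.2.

Lagrange interpolation formula:
P(x) = Σ yᵢ × Lᵢ(x)
where Lᵢ(x) = Π_{j≠i} (x - xⱼ)/(xᵢ - xⱼ)

L_0(6.2) = (6.2 - 9)/(5 - 9) = 0.700000
L_1(6.2) = (6.2 - 5)/(9 - 5) = 0.300000

P(6.2) = 15×L_0(6.2) + (-9)×L_1(6.2)
P(6.2) = 7.800000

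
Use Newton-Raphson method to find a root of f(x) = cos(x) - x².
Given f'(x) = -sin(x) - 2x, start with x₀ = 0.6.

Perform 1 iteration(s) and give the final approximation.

f(x) = cos(x) - x²
f'(x) = -sin(x) - 2x
x₀ = 0.6

Newton-Raphson formula: x_{n+1} = x_n - f(x_n)/f'(x_n)

Iteration 1:
  f(0.600000) = 0.465336
  f'(0.600000) = -1.764642
  x_1 = 0.600000 - 0.465336/(-1.764642) = 0.863700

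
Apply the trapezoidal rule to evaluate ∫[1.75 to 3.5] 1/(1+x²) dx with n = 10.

f(x) = 1/(1+x²)
a = 1.75, b = 3.5, n = 10
h = (b - a)/n = 0.175000

Trapezoidal rule: (h/2)[f(x₀) + 2f(x₁) + 2f(x₂) + ... + f(xₙ)]

x_0 = 1.7500, f(x_0) = 0.246154, coefficient = 1
x_1 = 1.9250, f(x_1) = 0.212512, coefficient = 2
x_2 = 2.1000, f(x_2) = 0.184843, coefficient = 2
x_3 = 2.2750, f(x_3) = 0.161927, coefficient = 2
x_4 = 2.4500, f(x_4) = 0.142806, coefficient = 2
x_5 = 2.6250, f(x_5) = 0.126733, coefficient = 2
x_6 = 2.8000, f(x_6) = 0.113122, coefficient = 2
x_7 = 2.9750, f(x_7) = 0.101516, coefficient = 2
x_8 = 3.1500, f(x_8) = 0.091554, coefficient = 2
x_9 = 3.3250, f(x_9) = 0.082949, coefficient = 2
x_10 = 3.5000, f(x_10) = 0.075472, coefficient = 1

I ≈ (0.175000/2) × 2.757549 = 0.241286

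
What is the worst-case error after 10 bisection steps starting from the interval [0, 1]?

Bisection error bound: |error| ≤ (b-a)/2^n
|error| ≤ (1 - 0)/2^10 = 1/2^10
|error| ≤ 0.0009765625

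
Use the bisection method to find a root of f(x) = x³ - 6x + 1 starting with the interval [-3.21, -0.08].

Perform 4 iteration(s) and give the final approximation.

f(x) = x³ - 6x + 1
Initial interval: [-3.21, -0.08]

Iteration 1:
  c_1 = (-3.210000 + (-0.080000))/2 = -1.645000
  f(c_1) = f(-1.645000) = 6.418589
  f(a) × f(c) < 0, new interval: [-3.210000, -1.645000]
Iteration 2:
  c_2 = (-3.210000 + (-1.645000))/2 = -2.427500
  f(c_2) = f(-2.427500) = 1.260334
  f(a) × f(c) < 0, new interval: [-3.210000, -2.427500]
Iteration 3:
  c_3 = (-3.210000 + (-2.427500))/2 = -2.818750
  f(c_3) = f(-2.818750) = -4.483460
  f(a) × f(c) ≥ 0, new interval: [-2.818750, -2.427500]
Iteration 4:
  c_4 = (-2.818750 + (-2.427500))/2 = -2.623125
  f(c_4) = f(-2.623125) = -1.310409
  f(a) × f(c) ≥ 0, new interval: [-2.623125, -2.427500]

After 4 iteration(s), the approximation is c_4 = -2.623125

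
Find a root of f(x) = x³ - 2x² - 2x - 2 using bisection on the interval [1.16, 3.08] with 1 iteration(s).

f(x) = x³ - 2x² - 2x - 2
Initial interval: [1.16, 3.08]

Iteration 1:
  c_1 = (1.160000 + 3.080000)/2 = 2.120000
  f(c_1) = f(2.120000) = -5.700672
  f(a) × f(c) ≥ 0, new interval: [2.120000, 3.080000]

After 1 iteration(s), the approximation is c_1 = 2.120000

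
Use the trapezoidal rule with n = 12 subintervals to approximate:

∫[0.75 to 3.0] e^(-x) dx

f(x) = e^(-x)
a = 0.75, b = 3.0, n = 12
h = (b - a)/n = 0.187500

Trapezoidal rule: (h/2)[f(x₀) + 2f(x₁) + 2f(x₂) + ... + f(xₙ)]

x_0 = 0.7500, f(x_0) = 0.472367, coefficient = 1
x_1 = 0.9375, f(x_1) = 0.391606, coefficient = 2
x_2 = 1.1250, f(x_2) = 0.324652, coefficient = 2
x_3 = 1.3125, f(x_3) = 0.269146, coefficient = 2
x_4 = 1.5000, f(x_4) = 0.223130, coefficient = 2
x_5 = 1.6875, f(x_5) = 0.184981, coefficient = 2
x_6 = 1.8750, f(x_6) = 0.153355, coefficient = 2
x_7 = 2.0625, f(x_7) = 0.127136, coefficient = 2
x_8 = 2.2500, f(x_8) = 0.105399, coefficient = 2
x_9 = 2.4375, f(x_9) = 0.087379, coefficient = 2
x_10 = 2.6250, f(x_10) = 0.072440, coefficient = 2
x_11 = 2.8125, f(x_11) = 0.060055, coefficient = 2
x_12 = 3.0000, f(x_12) = 0.049787, coefficient = 1

I ≈ (0.187500/2) × 4.520712 = 0.423817
Exact value: 0.422579
Error: 0.001237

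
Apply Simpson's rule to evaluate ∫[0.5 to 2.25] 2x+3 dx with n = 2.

f(x) = 2x+3
a = 0.5, b = 2.25, n = 2
h = (b - a)/n = 0.875000

Simpson's rule: (h/3)[f(x₀) + 4f(x₁) + 2f(x₂) + ... + f(xₙ)]

x_0 = 0.5000, f(x_0) = 4.000000, coefficient = 1
x_1 = 1.3750, f(x_1) = 5.750000, coefficient = 4
x_2 = 2.2500, f(x_2) = 7.500000, coefficient = 1

I ≈ (0.875000/3) × 34.500000 = 10.062500
Exact value: 10.062500
Error: 0.000000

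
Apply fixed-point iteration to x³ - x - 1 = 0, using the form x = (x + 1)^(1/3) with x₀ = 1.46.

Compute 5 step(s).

Equation: x³ - x - 1 = 0
Fixed-point form: x = (x + 1)^(1/3)
x₀ = 1.46

x_1 = g(1.460000) = 1.349931
x_2 = g(1.349931) = 1.329490
x_3 = g(1.329490) = 1.325624
x_4 = g(1.325624) = 1.324890
x_5 = g(1.324890) = 1.324751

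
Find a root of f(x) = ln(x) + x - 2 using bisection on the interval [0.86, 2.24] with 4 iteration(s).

f(x) = ln(x) + x - 2
Initial interval: [0.86, 2.24]

Iteration 1:
  c_1 = (0.860000 + 2.240000)/2 = 1.550000
  f(c_1) = f(1.550000) = -0.011745
  f(a) × f(c) ≥ 0, new interval: [1.550000, 2.240000]
Iteration 2:
  c_2 = (1.550000 + 2.240000)/2 = 1.895000
  f(c_2) = f(1.895000) = 0.534219
  f(a) × f(c) < 0, new interval: [1.550000, 1.895000]
Iteration 3:
  c_3 = (1.550000 + 1.895000)/2 = 1.722500
  f(c_3) = f(1.722500) = 0.266277
  f(a) × f(c) < 0, new interval: [1.550000, 1.722500]
Iteration 4:
  c_4 = (1.550000 + 1.722500)/2 = 1.636250
  f(c_4) = f(1.636250) = 0.128657
  f(a) × f(c) < 0, new interval: [1.550000, 1.636250]

After 4 iteration(s), the approximation is c_4 = 1.636250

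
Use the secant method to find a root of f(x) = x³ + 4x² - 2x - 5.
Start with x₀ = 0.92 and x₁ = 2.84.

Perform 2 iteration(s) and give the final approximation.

f(x) = x³ + 4x² - 2x - 5
x₀ = 0.92, x₁ = 2.84

Secant formula: x_{n+1} = x_n - f(x_n)(x_n - x_{n-1})/(f(x_n) - f(x_{n-1}))

Iteration 1:
  f(0.920000) = -2.675712
  f(2.840000) = 44.488704
  x_2 = 2.840000 - 44.488704×(2.840000 - 0.920000)/(44.488704 - (-2.675712))
       = 1.028925
Iteration 2:
  f(2.840000) = 44.488704
  f(1.028925) = -1.733798
  x_3 = 1.028925 - (-1.733798)×(1.028925 - 2.840000)/(-1.733798 - 44.488704)
       = 1.096858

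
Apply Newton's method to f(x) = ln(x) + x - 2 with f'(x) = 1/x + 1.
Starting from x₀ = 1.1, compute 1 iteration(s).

f(x) = ln(x) + x - 2
f'(x) = 1/x + 1
x₀ = 1.1

Newton-Raphson formula: x_{n+1} = x_n - f(x_n)/f'(x_n)

Iteration 1:
  f(1.100000) = -0.804690
  f'(1.100000) = 1.909091
  x_1 = 1.100000 - (-0.804690)/1.909091 = 1.521504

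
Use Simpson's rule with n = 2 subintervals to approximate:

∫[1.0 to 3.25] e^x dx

f(x) = e^x
a = 1.0, b = 3.25, n = 2
h = (b - a)/n = 1.125000

Simpson's rule: (h/3)[f(x₀) + 4f(x₁) + 2f(x₂) + ... + f(xₙ)]

x_0 = 1.0000, f(x_0) = 2.718282, coefficient = 1
x_1 = 2.1250, f(x_1) = 8.372897, coefficient = 4
x_2 = 3.2500, f(x_2) = 25.790340, coefficient = 1

I ≈ (1.125000/3) × 62.000212 = 23.250079
Exact value: 23.072058
Error: 0.178021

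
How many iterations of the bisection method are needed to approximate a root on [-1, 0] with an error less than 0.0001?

We need (b-a)/2^n ≤ 0.0001
(0 - (-1))/2^n ≤ 0.0001
1/2^n ≤ 0.0001
2^n ≥ 10000
n ≥ log₂(10000) = 13.29
n ≥ 14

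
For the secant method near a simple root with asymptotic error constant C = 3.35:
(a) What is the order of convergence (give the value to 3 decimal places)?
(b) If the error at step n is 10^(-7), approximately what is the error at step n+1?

(a) Secant method has superlinear convergence with order φ = (1+√5)/2 ≈ 1.618.
    This means |e_{n+1}| ≈ C|e_n|^1.618.

(b) With |e_n| = 10^(-7) and C = 3.35:
    |e_{n+1}| ≈ 3.35 × (10^(-7))^1.618 = 3.35 × 10^(-11.33)

(a) ≈ 1.618 (golden ratio); (b) |e_{n+1}| ≈ 1.581e-11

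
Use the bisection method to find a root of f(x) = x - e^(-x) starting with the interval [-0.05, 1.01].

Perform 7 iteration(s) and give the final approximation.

f(x) = x - e^(-x)
Initial interval: [-0.05, 1.01]

Iteration 1:
  c_1 = (-0.050000 + 1.010000)/2 = 0.480000
  f(c_1) = f(0.480000) = -0.138783
  f(a) × f(c) ≥ 0, new interval: [0.480000, 1.010000]
Iteration 2:
  c_2 = (0.480000 + 1.010000)/2 = 0.745000
  f(c_2) = f(0.745000) = 0.270266
  f(a) × f(c) < 0, new interval: [0.480000, 0.745000]
Iteration 3:
  c_3 = (0.480000 + 0.745000)/2 = 0.612500
  f(c_3) = f(0.612500) = 0.070506
  f(a) × f(c) < 0, new interval: [0.480000, 0.612500]
Iteration 4:
  c_4 = (0.480000 + 0.612500)/2 = 0.546250
  f(c_4) = f(0.546250) = -0.032867
  f(a) × f(c) ≥ 0, new interval: [0.546250, 0.612500]
Iteration 5:
  c_5 = (0.546250 + 0.612500)/2 = 0.579375
  f(c_5) = f(0.579375) = 0.019127
  f(a) × f(c) < 0, new interval: [0.546250, 0.579375]
Iteration 6:
  c_6 = (0.546250 + 0.579375)/2 = 0.562812
  f(c_6) = f(0.562812) = -0.006792
  f(a) × f(c) ≥ 0, new interval: [0.562812, 0.579375]
Iteration 7:
  c_7 = (0.562812 + 0.579375)/2 = 0.571094
  f(c_7) = f(0.571094) = 0.006187
  f(a) × f(c) < 0, new interval: [0.562812, 0.571094]

After 7 iteration(s), the approximation is c_7 = 0.571094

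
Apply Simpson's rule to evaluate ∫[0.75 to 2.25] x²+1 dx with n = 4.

f(x) = x²+1
a = 0.75, b = 2.25, n = 4
h = (b - a)/n = 0.375000

Simpson's rule: (h/3)[f(x₀) + 4f(x₁) + 2f(x₂) + ... + f(xₙ)]

x_0 = 0.7500, f(x_0) = 1.562500, coefficient = 1
x_1 = 1.1250, f(x_1) = 2.265625, coefficient = 4
x_2 = 1.5000, f(x_2) = 3.250000, coefficient = 2
x_3 = 1.8750, f(x_3) = 4.515625, coefficient = 4
x_4 = 2.2500, f(x_4) = 6.062500, coefficient = 1

I ≈ (0.375000/3) × 41.250000 = 5.156250
Exact value: 5.156250
Error: 0.000000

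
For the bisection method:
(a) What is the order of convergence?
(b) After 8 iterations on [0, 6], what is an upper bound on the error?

(a) Bisection has linear (order 1) convergence; the error is halved each step.

(b) Error bound = (b-a)/2^n = (6 - 0)/2^{8}
    = 6/2^{8}

(a) 1 (linear); (b) error ≤ 2.34e-02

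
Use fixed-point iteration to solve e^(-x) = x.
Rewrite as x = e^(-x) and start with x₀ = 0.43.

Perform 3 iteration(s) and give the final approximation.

Equation: e^(-x) = x
Fixed-point form: x = e^(-x)
x₀ = 0.43

x_1 = g(0.430000) = 0.650509
x_2 = g(0.650509) = 0.521780
x_3 = g(0.521780) = 0.593463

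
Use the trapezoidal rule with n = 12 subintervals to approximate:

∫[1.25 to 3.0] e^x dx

f(x) = e^x
a = 1.25, b = 3.0, n = 12
h = (b - a)/n = 0.145833

Trapezoidal rule: (h/2)[f(x₀) + 2f(x₁) + 2f(x₂) + ... + f(xₙ)]

x_0 = 1.2500, f(x_0) = 3.490343, coefficient = 1
x_1 = 1.3958, f(x_1) = 4.038338, coefficient = 2
x_2 = 1.5417, f(x_2) = 4.672371, coefficient = 2
x_3 = 1.6875, f(x_3) = 5.405949, coefficient = 2
x_4 = 1.8333, f(x_4) = 6.254701, coefficient = 2
x_5 = 1.9792, f(x_5) = 7.236710, coefficient = 2
x_6 = 2.1250, f(x_6) = 8.372897, coefficient = 2
x_7 = 2.2708, f(x_7) = 9.687470, coefficient = 2
x_8 = 2.4167, f(x_8) = 11.208436, coefficient = 2
x_9 = 2.5625, f(x_9) = 12.968197, coefficient = 2
x_10 = 2.7083, f(x_10) = 15.004248, coefficient = 2
x_11 = 2.8542, f(x_11) = 17.359965, coefficient = 2
x_12 = 3.0000, f(x_12) = 20.085537, coefficient = 1

I ≈ (0.145833/2) × 227.994444 = 16.624595
Exact value: 16.595194
Error: 0.029401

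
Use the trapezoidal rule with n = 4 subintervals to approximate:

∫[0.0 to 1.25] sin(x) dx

f(x) = sin(x)
a = 0.0, b = 1.25, n = 4
h = (b - a)/n = 0.312500

Trapezoidal rule: (h/2)[f(x₀) + 2f(x₁) + 2f(x₂) + ... + f(xₙ)]

x_0 = 0.0000, f(x_0) = 0.000000, coefficient = 1
x_1 = 0.3125, f(x_1) = 0.307439, coefficient = 2
x_2 = 0.6250, f(x_2) = 0.585097, coefficient = 2
x_3 = 0.9375, f(x_3) = 0.806081, coefficient = 2
x_4 = 1.2500, f(x_4) = 0.948985, coefficient = 1

I ≈ (0.312500/2) × 4.346218 = 0.679097
Exact value: 0.684678
Error: 0.005581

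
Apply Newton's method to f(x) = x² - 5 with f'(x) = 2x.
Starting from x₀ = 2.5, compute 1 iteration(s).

f(x) = x² - 5
f'(x) = 2x
x₀ = 2.5

Newton-Raphson formula: x_{n+1} = x_n - f(x_n)/f'(x_n)

Iteration 1:
  f(2.500000) = 1.250000
  f'(2.500000) = 5.000000
  x_1 = 2.500000 - 1.250000/5.000000 = 2.250000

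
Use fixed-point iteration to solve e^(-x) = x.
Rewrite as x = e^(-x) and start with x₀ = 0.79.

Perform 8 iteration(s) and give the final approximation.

Equation: e^(-x) = x
Fixed-point form: x = e^(-x)
x₀ = 0.79

x_1 = g(0.790000) = 0.453845
x_2 = g(0.453845) = 0.635181
x_3 = g(0.635181) = 0.529839
x_4 = g(0.529839) = 0.588699
x_5 = g(0.588699) = 0.555049
x_6 = g(0.555049) = 0.574044
x_7 = g(0.574044) = 0.563243
x_8 = g(0.563243) = 0.569360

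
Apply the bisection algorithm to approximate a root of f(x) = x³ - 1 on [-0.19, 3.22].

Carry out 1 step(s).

f(x) = x³ - 1
Initial interval: [-0.19, 3.22]

Iteration 1:
  c_1 = (-0.190000 + 3.220000)/2 = 1.515000
  f(c_1) = f(1.515000) = 2.477266
  f(a) × f(c) < 0, new interval: [-0.190000, 1.515000]

After 1 iteration(s), the approximation is c_1 = 1.515000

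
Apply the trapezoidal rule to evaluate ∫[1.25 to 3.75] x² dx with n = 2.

f(x) = x²
a = 1.25, b = 3.75, n = 2
h = (b - a)/n = 1.250000

Trapezoidal rule: (h/2)[f(x₀) + 2f(x₁) + 2f(x₂) + ... + f(xₙ)]

x_0 = 1.2500, f(x_0) = 1.562500, coefficient = 1
x_1 = 2.5000, f(x_1) = 6.250000, coefficient = 2
x_2 = 3.7500, f(x_2) = 14.062500, coefficient = 1

I ≈ (1.250000/2) × 28.125000 = 17.578125
Exact value: 16.927083
Error: 0.651042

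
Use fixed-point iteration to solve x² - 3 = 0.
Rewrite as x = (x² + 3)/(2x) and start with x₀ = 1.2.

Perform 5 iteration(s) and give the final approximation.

Equation: x² - 3 = 0
Fixed-point form: x = (x² + 3)/(2x)
x₀ = 1.2

x_1 = g(1.200000) = 1.850000
x_2 = g(1.850000) = 1.735811
x_3 = g(1.735811) = 1.732055
x_4 = g(1.732055) = 1.732051
x_5 = g(1.732051) = 1.732051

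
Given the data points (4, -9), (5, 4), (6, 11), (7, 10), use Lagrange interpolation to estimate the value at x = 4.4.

Lagrange interpolation formula:
P(x) = Σ yᵢ × Lᵢ(x)
where Lᵢ(x) = Π_{j≠i} (x - xⱼ)/(xᵢ - xⱼ)

L_0(4.4) = (4.4 - 5)/(4 - 5) × (4.4 - 6)/(4 - 6) × (4.4 - 7)/(4 - 7) = 0.416000
L_1(4.4) = (4.4 - 4)/(5 - 4) × (4.4 - 6)/(5 - 6) × (4.4 - 7)/(5 - 7) = 0.832000
L_2(4.4) = (4.4 - 4)/(6 - 4) × (4.4 - 5)/(6 - 5) × (4.4 - 7)/(6 - 7) = -0.312000
L_3(4.4) = (4.4 - 4)/(7 - 4) × (4.4 - 5)/(7 - 5) × (4.4 - 6)/(7 - 6) = 0.064000

P(4.4) = (-9)×L_0(4.4) + 4×L_1(4.4) + 11×L_2(4.4) + 10×L_3(4.4)
P(4.4) = -3.208000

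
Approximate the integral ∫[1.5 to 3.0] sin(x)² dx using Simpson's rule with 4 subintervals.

f(x) = sin(x)²
a = 1.5, b = 3.0, n = 4
h = (b - a)/n = 0.375000

Simpson's rule: (h/3)[f(x₀) + 4f(x₁) + 2f(x₂) + ... + f(xₙ)]

x_0 = 1.5000, f(x_0) = 0.994996, coefficient = 1
x_1 = 1.8750, f(x_1) = 0.910280, coefficient = 4
x_2 = 2.2500, f(x_2) = 0.605398, coefficient = 2
x_3 = 2.6250, f(x_3) = 0.243957, coefficient = 4
x_4 = 3.0000, f(x_4) = 0.019915, coefficient = 1

I ≈ (0.375000/3) × 6.842655 = 0.855332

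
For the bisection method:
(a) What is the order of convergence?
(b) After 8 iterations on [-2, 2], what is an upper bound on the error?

(a) Bisection has linear (order 1) convergence; the error is halved each step.

(b) Error bound = (b-a)/2^n = (2 - (-2))/2^{8}
    = 4/2^{8}

(a) 1 (linear); (b) error ≤ 1.56e-02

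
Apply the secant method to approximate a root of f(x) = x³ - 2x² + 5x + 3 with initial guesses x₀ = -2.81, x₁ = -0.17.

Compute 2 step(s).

f(x) = x³ - 2x² + 5x + 3
x₀ = -2.81, x₁ = -0.17

Secant formula: x_{n+1} = x_n - f(x_n)(x_n - x_{n-1})/(f(x_n) - f(x_{n-1}))

Iteration 1:
  f(-2.810000) = -49.030241
  f(-0.170000) = 2.087287
  x_2 = -0.170000 - 2.087287×(-0.170000 - (-2.810000))/(2.087287 - (-49.030241))
       = -0.277799
Iteration 2:
  f(-0.170000) = 2.087287
  f(-0.277799) = 1.435220
  x_3 = -0.277799 - 1.435220×(-0.277799 - (-0.170000))/(1.435220 - 2.087287)
       = -0.515069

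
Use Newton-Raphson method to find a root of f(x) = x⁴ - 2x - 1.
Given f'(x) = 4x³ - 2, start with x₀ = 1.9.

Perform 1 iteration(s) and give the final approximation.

f(x) = x⁴ - 2x - 1
f'(x) = 4x³ - 2
x₀ = 1.9

Newton-Raphson formula: x_{n+1} = x_n - f(x_n)/f'(x_n)

Iteration 1:
  f(1.900000) = 8.232100
  f'(1.900000) = 25.436000
  x_1 = 1.900000 - 8.232100/25.436000 = 1.576360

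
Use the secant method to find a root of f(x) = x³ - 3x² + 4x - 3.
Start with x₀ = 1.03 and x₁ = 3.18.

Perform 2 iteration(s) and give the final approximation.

f(x) = x³ - 3x² + 4x - 3
x₀ = 1.03, x₁ = 3.18

Secant formula: x_{n+1} = x_n - f(x_n)(x_n - x_{n-1})/(f(x_n) - f(x_{n-1}))

Iteration 1:
  f(1.030000) = -0.969973
  f(3.180000) = 11.540232
  x_2 = 3.180000 - 11.540232×(3.180000 - 1.030000)/(11.540232 - (-0.969973))
       = 1.196699
Iteration 2:
  f(3.180000) = 11.540232
  f(1.196699) = -0.795690
  x_3 = 1.196699 - (-0.795690)×(1.196699 - 3.180000)/(-0.795690 - 11.540232)
       = 1.324626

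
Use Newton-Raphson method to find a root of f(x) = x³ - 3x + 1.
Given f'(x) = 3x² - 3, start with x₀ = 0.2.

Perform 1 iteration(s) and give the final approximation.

f(x) = x³ - 3x + 1
f'(x) = 3x² - 3
x₀ = 0.2

Newton-Raphson formula: x_{n+1} = x_n - f(x_n)/f'(x_n)

Iteration 1:
  f(0.200000) = 0.408000
  f'(0.200000) = -2.880000
  x_1 = 0.200000 - 0.408000/(-2.880000) = 0.341667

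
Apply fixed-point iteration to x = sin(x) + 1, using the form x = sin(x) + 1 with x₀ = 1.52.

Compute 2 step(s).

Equation: x = sin(x) + 1
Fixed-point form: x = sin(x) + 1
x₀ = 1.52

x_1 = g(1.520000) = 1.998710
x_2 = g(1.998710) = 1.909833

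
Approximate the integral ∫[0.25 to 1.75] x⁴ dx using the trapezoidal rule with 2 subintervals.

f(x) = x⁴
a = 0.25, b = 1.75, n = 2
h = (b - a)/n = 0.750000

Trapezoidal rule: (h/2)[f(x₀) + 2f(x₁) + 2f(x₂) + ... + f(xₙ)]

x_0 = 0.2500, f(x_0) = 0.003906, coefficient = 1
x_1 = 1.0000, f(x_1) = 1.000000, coefficient = 2
x_2 = 1.7500, f(x_2) = 9.378906, coefficient = 1

I ≈ (0.750000/2) × 11.382812 = 4.268555
Exact value: 3.282422
Error: 0.986133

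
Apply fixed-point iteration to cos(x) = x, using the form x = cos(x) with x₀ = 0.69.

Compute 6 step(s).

Equation: cos(x) = x
Fixed-point form: x = cos(x)
x₀ = 0.69

x_1 = g(0.690000) = 0.771246
x_2 = g(0.771246) = 0.717043
x_3 = g(0.717043) = 0.753752
x_4 = g(0.753752) = 0.729126
x_5 = g(0.729126) = 0.745757
x_6 = g(0.745757) = 0.734574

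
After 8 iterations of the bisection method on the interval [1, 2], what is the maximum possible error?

Bisection error bound: |error| ≤ (b-a)/2^n
|error| ≤ (2 - 1)/2^8 = 1/2^8
|error| ≤ 0.0039062500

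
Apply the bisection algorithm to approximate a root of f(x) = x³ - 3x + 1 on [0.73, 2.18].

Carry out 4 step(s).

f(x) = x³ - 3x + 1
Initial interval: [0.73, 2.18]

Iteration 1:
  c_1 = (0.730000 + 2.180000)/2 = 1.455000
  f(c_1) = f(1.455000) = -0.284729
  f(a) × f(c) ≥ 0, new interval: [1.455000, 2.180000]
Iteration 2:
  c_2 = (1.455000 + 2.180000)/2 = 1.817500
  f(c_2) = f(1.817500) = 1.551259
  f(a) × f(c) < 0, new interval: [1.455000, 1.817500]
Iteration 3:
  c_3 = (1.455000 + 1.817500)/2 = 1.636250
  f(c_3) = f(1.636250) = 0.472005
  f(a) × f(c) < 0, new interval: [1.455000, 1.636250]
Iteration 4:
  c_4 = (1.455000 + 1.636250)/2 = 1.545625
  f(c_4) = f(1.545625) = 0.055556
  f(a) × f(c) < 0, new interval: [1.455000, 1.545625]

After 4 iteration(s), the approximation is c_4 = 1.545625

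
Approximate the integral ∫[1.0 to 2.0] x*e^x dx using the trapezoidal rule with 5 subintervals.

f(x) = x*e^x
a = 1.0, b = 2.0, n = 5
h = (b - a)/n = 0.200000

Trapezoidal rule: (h/2)[f(x₀) + 2f(x₁) + 2f(x₂) + ... + f(xₙ)]

x_0 = 1.0000, f(x_0) = 2.718282, coefficient = 1
x_1 = 1.2000, f(x_1) = 3.984140, coefficient = 2
x_2 = 1.4000, f(x_2) = 5.677280, coefficient = 2
x_3 = 1.6000, f(x_3) = 7.924852, coefficient = 2
x_4 = 1.8000, f(x_4) = 10.889365, coefficient = 2
x_5 = 2.0000, f(x_5) = 14.778112, coefficient = 1

I ≈ (0.200000/2) × 74.447669 = 7.444767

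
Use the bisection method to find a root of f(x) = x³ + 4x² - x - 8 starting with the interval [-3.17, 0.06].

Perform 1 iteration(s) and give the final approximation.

f(x) = x³ + 4x² - x - 8
Initial interval: [-3.17, 0.06]

Iteration 1:
  c_1 = (-3.170000 + 0.060000)/2 = -1.555000
  f(c_1) = f(-1.555000) = -0.532929
  f(a) × f(c) < 0, new interval: [-3.170000, -1.555000]

After 1 iteration(s), the approximation is c_1 = -1.555000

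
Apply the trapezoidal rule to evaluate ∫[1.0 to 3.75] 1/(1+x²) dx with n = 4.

f(x) = 1/(1+x²)
a = 1.0, b = 3.75, n = 4
h = (b - a)/n = 0.687500

Trapezoidal rule: (h/2)[f(x₀) + 2f(x₁) + 2f(x₂) + ... + f(xₙ)]

x_0 = 1.0000, f(x_0) = 0.500000, coefficient = 1
x_1 = 1.6875, f(x_1) = 0.259898, coefficient = 2
x_2 = 2.3750, f(x_2) = 0.150588, coefficient = 2
x_3 = 3.0625, f(x_3) = 0.096349, coefficient = 2
x_4 = 3.7500, f(x_4) = 0.066390, coefficient = 1

I ≈ (0.687500/2) × 1.580062 = 0.543146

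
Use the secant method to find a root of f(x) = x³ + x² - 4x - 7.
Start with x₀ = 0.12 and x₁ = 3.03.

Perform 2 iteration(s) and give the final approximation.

f(x) = x³ + x² - 4x - 7
x₀ = 0.12, x₁ = 3.03

Secant formula: x_{n+1} = x_n - f(x_n)(x_n - x_{n-1})/(f(x_n) - f(x_{n-1}))

Iteration 1:
  f(0.120000) = -7.463872
  f(3.030000) = 17.879027
  x_2 = 3.030000 - 17.879027×(3.030000 - 0.120000)/(17.879027 - (-7.463872))
       = 0.977040
Iteration 2:
  f(3.030000) = 17.879027
  f(0.977040) = -9.020864
  x_3 = 0.977040 - (-9.020864)×(0.977040 - 3.030000)/(-9.020864 - 17.879027)
       = 1.665499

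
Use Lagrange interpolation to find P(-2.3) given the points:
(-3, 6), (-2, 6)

Lagrange interpolation formula:
P(x) = Σ yᵢ × Lᵢ(x)
where Lᵢ(x) = Π_{j≠i} (x - xⱼ)/(xᵢ - xⱼ)

L_0(-2.3) = (-2.3 - (-2))/(-3 - (-2)) = 0.300000
L_1(-2.3) = (-2.3 - (-3))/(-2 - (-3)) = 0.700000

P(-2.3) = 6×L_0(-2.3) + 6×L_1(-2.3)
P(-2.3) = 6.000000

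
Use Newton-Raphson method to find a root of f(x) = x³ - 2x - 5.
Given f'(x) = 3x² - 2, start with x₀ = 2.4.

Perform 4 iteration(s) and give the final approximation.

f(x) = x³ - 2x - 5
f'(x) = 3x² - 2
x₀ = 2.4

Newton-Raphson formula: x_{n+1} = x_n - f(x_n)/f'(x_n)

Iteration 1:
  f(2.400000) = 4.024000
  f'(2.400000) = 15.280000
  x_1 = 2.400000 - 4.024000/15.280000 = 2.136649
Iteration 2:
  f(2.136649) = 0.481082
  f'(2.136649) = 11.695810
  x_2 = 2.136649 - 0.481082/11.695810 = 2.095516
Iteration 3:
  f(2.095516) = 0.010775
  f'(2.095516) = 11.173567
  x_3 = 2.095516 - 0.010775/11.173567 = 2.094552
Iteration 4:
  f(2.094552) = 0.000006
  f'(2.094552) = 11.161444
  x_4 = 2.094552 - 0.000006/11.161444 = 2.094551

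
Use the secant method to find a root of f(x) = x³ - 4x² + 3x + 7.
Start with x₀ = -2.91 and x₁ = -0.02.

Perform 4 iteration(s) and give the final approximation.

f(x) = x³ - 4x² + 3x + 7
x₀ = -2.91, x₁ = -0.02

Secant formula: x_{n+1} = x_n - f(x_n)(x_n - x_{n-1})/(f(x_n) - f(x_{n-1}))

Iteration 1:
  f(-2.910000) = -60.244571
  f(-0.020000) = 6.938392
  x_2 = -0.020000 - 6.938392×(-0.020000 - (-2.910000))/(6.938392 - (-60.244571))
       = -0.318468
Iteration 2:
  f(-0.020000) = 6.938392
  f(-0.318468) = 5.606610
  x_3 = -0.318468 - 5.606610×(-0.318468 - (-0.020000))/(5.606610 - 6.938392)
       = -1.574974
Iteration 3:
  f(-0.318468) = 5.606610
  f(-1.574974) = -11.553890
  x_4 = -1.574974 - (-11.553890)×(-1.574974 - (-0.318468))/(-11.553890 - 5.606610)
       = -0.728989
Iteration 4:
  f(-1.574974) = -11.553890
  f(-0.728989) = 2.299935
  x_5 = -0.728989 - 2.299935×(-0.728989 - (-1.574974))/(2.299935 - (-11.553890))
       = -0.869434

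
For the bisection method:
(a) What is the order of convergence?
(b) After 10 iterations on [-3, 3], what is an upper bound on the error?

(a) Bisection has linear (order 1) convergence; the error is halved each step.

(b) Error bound = (b-a)/2^n = (3 - (-3))/2^{10}
    = 6/2^{10}

(a) 1 (linear); (b) error ≤ 5.86e-03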